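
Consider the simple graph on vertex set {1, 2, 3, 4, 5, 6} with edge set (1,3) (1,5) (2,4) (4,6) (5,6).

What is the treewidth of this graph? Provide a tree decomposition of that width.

Every bag has size at most 2, so the width is 2 − 1 = 1 and tw(G) ≤ 1. Any graph with an edge has treewidth ≥ 1, and G has the edge 2–4. Therefore the treewidth is 1.

Treewidth 1.
One optimal decomposition is:
Bags: B1 = {2, 4}  B2 = {4, 6}  B3 = {5, 6}  B4 = {1, 5}  B5 = {1, 3}
Tree: B1–B2, B2–B3, B3–B4, B4–B5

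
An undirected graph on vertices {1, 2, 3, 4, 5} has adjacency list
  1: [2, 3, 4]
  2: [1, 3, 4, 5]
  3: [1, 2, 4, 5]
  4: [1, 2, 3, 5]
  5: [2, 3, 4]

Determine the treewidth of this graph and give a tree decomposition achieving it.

Treewidth 3.
One optimal decomposition is:
Bags: B1 = {1, 2, 3, 4}  B2 = {2, 3, 4, 5}
Tree: B1–B2

The largest bag has 4 vertices, giving width 3; this decomposition certifies tw(G) ≤ 3. For the lower bound, the 4 vertices {1, 2, 3, 4} are pairwise adjacent, and any tree decomposition puts a clique entirely inside one bag — forcing width ≥ 3. The upper and lower bounds meet at 3, so that is the treewidth.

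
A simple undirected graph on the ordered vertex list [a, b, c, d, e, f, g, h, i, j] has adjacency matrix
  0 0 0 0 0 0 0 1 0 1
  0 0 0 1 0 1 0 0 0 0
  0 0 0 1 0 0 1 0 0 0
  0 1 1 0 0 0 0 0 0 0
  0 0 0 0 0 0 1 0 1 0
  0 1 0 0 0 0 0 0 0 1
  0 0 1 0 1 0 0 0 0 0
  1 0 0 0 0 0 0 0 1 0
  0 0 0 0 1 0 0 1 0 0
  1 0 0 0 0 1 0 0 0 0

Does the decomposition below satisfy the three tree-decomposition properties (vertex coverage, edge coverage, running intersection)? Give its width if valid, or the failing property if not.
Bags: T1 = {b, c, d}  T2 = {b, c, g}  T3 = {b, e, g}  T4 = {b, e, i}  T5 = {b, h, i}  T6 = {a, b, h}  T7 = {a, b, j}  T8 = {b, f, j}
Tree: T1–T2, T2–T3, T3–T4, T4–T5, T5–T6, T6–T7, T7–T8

Checking the three conditions: (i) the bags cover all of {a, b, c, d, e, f, g, h, i, j}; (ii) for each edge, some bag contains both endpoints; (iii) the bags containing any fixed vertex form a subtree. All hold, so the decomposition is valid with width 3 − 1 = 2.

Yes; width 2.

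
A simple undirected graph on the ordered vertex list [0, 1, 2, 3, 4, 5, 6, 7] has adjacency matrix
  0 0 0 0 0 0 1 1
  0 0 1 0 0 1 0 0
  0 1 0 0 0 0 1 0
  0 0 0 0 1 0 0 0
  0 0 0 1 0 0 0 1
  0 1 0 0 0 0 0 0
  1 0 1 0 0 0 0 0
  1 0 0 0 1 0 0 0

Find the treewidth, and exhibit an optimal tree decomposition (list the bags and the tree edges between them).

Treewidth 1.
Bags: B1 = {1, 5}  B2 = {1, 2}  B3 = {2, 6}  B4 = {0, 6}  B5 = {0, 7}  B6 = {4, 7}  B7 = {3, 4}
Tree: B1–B2, B2–B3, B3–B4, B4–B5, B5–B6, B6–B7

Every bag has size at most 2, so the width is 2 − 1 = 1 and tw(G) ≤ 1. Any graph with an edge has treewidth ≥ 1, and G has the edge 5–1. Hence tw(G) = 1 exactly.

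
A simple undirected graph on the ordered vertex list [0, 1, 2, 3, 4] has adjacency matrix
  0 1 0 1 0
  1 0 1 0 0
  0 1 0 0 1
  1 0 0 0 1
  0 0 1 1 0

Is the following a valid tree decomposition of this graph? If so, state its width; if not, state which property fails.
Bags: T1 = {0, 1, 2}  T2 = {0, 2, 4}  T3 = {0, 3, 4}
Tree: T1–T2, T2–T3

Checking the three conditions: (i) the bags cover all of {0, 1, 2, 3, 4}; (ii) for each edge, some bag contains both endpoints; (iii) the bags containing any fixed vertex form a subtree. All hold, so the decomposition is valid with width 3 − 1 = 2.

Yes; width 2.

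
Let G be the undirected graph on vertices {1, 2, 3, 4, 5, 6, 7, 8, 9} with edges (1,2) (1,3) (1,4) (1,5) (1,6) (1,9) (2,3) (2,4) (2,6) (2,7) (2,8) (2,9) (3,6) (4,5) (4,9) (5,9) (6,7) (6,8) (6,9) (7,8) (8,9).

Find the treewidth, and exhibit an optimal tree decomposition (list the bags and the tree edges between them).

Treewidth 3.
One such decomposition:
Bags: B1 = {1, 2, 6, 9}  B2 = {1, 2, 4, 9}  B3 = {2, 6, 8, 9}  B4 = {2, 6, 7, 8}  B5 = {1, 2, 3, 6}  B6 = {1, 4, 5, 9}
Tree: B1–B2, B1–B3, B3–B4, B1–B5, B2–B6

Each bag holds 4 vertices, so the decomposition has width 3, which upper-bounds the treewidth. For the lower bound, the 4 vertices {1, 2, 4, 9} are pairwise adjacent, and any tree decomposition puts a clique entirely inside one bag — forcing width ≥ 3. Hence tw(G) = 3 exactly.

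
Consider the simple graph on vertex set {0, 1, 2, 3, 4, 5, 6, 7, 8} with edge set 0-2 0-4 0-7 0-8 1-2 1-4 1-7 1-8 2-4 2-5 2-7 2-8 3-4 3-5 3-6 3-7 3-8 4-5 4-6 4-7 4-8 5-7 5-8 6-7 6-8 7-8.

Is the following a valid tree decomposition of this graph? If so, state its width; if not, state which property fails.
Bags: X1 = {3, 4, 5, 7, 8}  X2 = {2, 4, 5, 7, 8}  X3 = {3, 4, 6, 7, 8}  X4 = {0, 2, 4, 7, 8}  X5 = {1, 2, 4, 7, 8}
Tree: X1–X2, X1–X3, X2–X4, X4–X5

Yes; width 4.

Every vertex of G appears in some bag (union = {0, 1, 2, 3, 4, 5, 6, 7, 8}); every edge is covered by a bag; and for each vertex v the set of bags containing v is connected in the bag tree. The decomposition is therefore valid. The largest bag has 5 vertices, so the width is 4.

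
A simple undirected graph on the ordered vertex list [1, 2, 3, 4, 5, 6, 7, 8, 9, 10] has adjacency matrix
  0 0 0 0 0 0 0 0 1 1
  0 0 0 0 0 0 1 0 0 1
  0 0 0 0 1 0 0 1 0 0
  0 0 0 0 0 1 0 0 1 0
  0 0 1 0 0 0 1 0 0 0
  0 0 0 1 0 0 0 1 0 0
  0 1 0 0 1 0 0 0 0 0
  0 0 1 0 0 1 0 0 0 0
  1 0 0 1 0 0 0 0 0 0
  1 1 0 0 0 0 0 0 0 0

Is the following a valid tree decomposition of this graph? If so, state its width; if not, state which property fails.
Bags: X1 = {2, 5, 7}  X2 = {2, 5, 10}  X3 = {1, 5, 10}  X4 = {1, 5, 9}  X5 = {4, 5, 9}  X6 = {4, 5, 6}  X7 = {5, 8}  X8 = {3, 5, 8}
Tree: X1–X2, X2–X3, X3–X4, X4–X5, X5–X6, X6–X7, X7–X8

A tree decomposition must satisfy three properties: every vertex lies in some bag; for every edge, both endpoints lie together in some bag; and for every vertex, the bags containing it form a connected subtree. Here edge (6,8) lies in no bag, so the decomposition is invalid.

No — edge (6,8) lies in no bag.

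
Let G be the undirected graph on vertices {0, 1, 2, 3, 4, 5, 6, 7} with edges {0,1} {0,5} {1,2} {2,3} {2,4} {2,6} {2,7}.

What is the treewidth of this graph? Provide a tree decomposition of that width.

Treewidth 1.
One such decomposition:
Bags: B1 = {2, 6}  B2 = {2, 7}  B3 = {1, 2}  B4 = {2, 4}  B5 = {0, 1}  B6 = {0, 5}  B7 = {2, 3}
Tree: B1–B2, B2–B3, B2–B4, B3–B5, B5–B6, B1–B7

Each bag holds 2 vertices, so the decomposition has width 1, which upper-bounds the treewidth. G has an edge, so its treewidth is at least 1. The upper and lower bounds meet at 1, so that is the treewidth.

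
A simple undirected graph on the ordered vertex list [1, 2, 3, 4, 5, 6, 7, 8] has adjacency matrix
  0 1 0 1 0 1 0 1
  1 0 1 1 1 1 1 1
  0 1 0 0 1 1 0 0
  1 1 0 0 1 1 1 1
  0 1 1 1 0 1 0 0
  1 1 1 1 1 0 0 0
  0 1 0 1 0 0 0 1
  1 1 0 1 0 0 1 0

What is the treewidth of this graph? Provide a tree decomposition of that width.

The largest bag has 4 vertices, giving width 3; this decomposition certifies tw(G) ≤ 3. For the lower bound, the 4 vertices {2, 3, 5, 6} are pairwise adjacent, and any tree decomposition puts a clique entirely inside one bag — forcing width ≥ 3. The upper and lower bounds meet at 3, so that is the treewidth.

Treewidth 3.
One such decomposition:
Bags: B1 = {1, 2, 4, 6}  B2 = {2, 4, 5, 6}  B3 = {1, 2, 4, 8}  B4 = {2, 4, 7, 8}  B5 = {2, 3, 5, 6}
Tree: B1–B2, B1–B3, B3–B4, B2–B5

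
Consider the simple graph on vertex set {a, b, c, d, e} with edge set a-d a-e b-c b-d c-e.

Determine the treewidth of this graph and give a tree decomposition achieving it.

Each bag holds 3 vertices, so the decomposition has width 2, which upper-bounds the treewidth. For the lower bound, G contains the cycle e–c–b–d–a–e, so G is not a forest; only forests have treewidth ≤ 1, hence tw(G) ≥ 2. The upper and lower bounds meet at 2, so that is the treewidth.

Treewidth 2.
One optimal decomposition is:
Bags: B1 = {b, c, e}  B2 = {b, d, e}  B3 = {a, d, e}
Tree: B1–B2, B2–B3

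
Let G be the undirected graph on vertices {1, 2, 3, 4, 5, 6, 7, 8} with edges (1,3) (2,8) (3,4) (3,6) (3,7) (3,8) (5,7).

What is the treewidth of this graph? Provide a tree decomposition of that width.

Each bag holds 2 vertices, so the decomposition has width 1, which upper-bounds the treewidth. G has an edge, so its treewidth is at least 1. The upper and lower bounds meet at 1, so that is the treewidth.

Treewidth 1.
One optimal decomposition is:
Bags: B1 = {3, 7}  B2 = {1, 3}  B3 = {3, 6}  B4 = {3, 8}  B5 = {3, 4}  B6 = {5, 7}  B7 = {2, 8}
Tree: B1–B2, B1–B3, B2–B4, B1–B5, B1–B6, B4–B7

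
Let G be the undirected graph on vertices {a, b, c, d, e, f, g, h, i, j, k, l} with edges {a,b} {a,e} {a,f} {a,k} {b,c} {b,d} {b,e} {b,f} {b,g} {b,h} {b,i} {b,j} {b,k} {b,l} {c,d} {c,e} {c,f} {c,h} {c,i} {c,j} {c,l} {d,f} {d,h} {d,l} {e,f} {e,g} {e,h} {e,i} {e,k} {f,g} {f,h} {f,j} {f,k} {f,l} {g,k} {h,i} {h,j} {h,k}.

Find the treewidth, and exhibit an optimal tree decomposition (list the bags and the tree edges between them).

Treewidth 4.
One optimal decomposition is:
Bags: B1 = {b, c, d, f, h}  B2 = {b, c, d, f, l}  B3 = {b, c, e, f, h}  B4 = {b, e, f, h, k}  B5 = {b, c, e, h, i}  B6 = {b, e, f, g, k}  B7 = {b, c, f, h, j}  B8 = {a, b, e, f, k}
Tree: B1–B2, B1–B3, B3–B4, B3–B5, B4–B6, B1–B7, B6–B8

Every bag has size at most 5, so the width is 5 − 1 = 4 and tw(G) ≤ 4. On the other hand G contains the 5-clique {b, e, f, g, k}. A clique must lie in a single bag of any decomposition, so no decomposition can have width below 4. Therefore the treewidth is 4.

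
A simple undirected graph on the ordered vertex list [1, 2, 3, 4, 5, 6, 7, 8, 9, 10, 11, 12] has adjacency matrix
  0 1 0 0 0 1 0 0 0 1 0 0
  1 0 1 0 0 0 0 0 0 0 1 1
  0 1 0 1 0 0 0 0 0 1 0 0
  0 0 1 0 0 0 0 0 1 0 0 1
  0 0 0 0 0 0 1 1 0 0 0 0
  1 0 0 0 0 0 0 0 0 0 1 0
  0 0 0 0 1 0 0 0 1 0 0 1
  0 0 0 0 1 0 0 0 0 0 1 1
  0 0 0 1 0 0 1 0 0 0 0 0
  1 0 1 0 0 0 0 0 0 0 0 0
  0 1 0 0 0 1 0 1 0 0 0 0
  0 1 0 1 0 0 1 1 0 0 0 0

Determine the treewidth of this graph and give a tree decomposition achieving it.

The largest bag has 4 vertices, giving width 3; this decomposition certifies tw(G) ≤ 3. For the lower bound: the 4 vertex sets {1,6,10}, {3}, {2}, {4,8,11,12} are disjoint, each induces a connected subgraph, and every pair is joined by at least one edge of G. Contracting each set to a single vertex therefore yields K_{4} as a minor, and since treewidth is minor-monotone, tw(G) ≥ tw(K_{4}) = 3. Combining the bounds, tw(G) = 3.

Treewidth 3.
One optimal decomposition is:
Bags: B1 = {1, 3, 6, 10}  B2 = {1, 2, 3, 6}  B3 = {2, 3, 6, 11}  B4 = {2, 3, 4, 11}  B5 = {2, 4, 11, 12}  B6 = {4, 8, 11, 12}  B7 = {4, 8, 9, 12}  B8 = {7, 8, 9, 12}  B9 = {5, 7, 8, 9}
Tree: B1–B2, B2–B3, B3–B4, B4–B5, B5–B6, B6–B7, B7–B8, B8–B9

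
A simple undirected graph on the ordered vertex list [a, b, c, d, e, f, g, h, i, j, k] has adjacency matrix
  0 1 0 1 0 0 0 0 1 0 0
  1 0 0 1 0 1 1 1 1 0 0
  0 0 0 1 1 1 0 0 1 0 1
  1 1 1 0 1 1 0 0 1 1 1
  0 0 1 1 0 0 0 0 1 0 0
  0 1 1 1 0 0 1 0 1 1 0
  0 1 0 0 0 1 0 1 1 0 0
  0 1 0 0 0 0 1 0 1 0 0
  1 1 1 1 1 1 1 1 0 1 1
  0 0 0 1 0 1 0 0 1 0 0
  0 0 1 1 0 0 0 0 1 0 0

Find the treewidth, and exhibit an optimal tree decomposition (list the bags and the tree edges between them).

The largest bag has 4 vertices, giving width 3; this decomposition certifies tw(G) ≤ 3. Conversely, {a, b, d, i} is a clique of size 4, and the vertices of any clique must share a bag in every tree decomposition; so some bag has ≥ 4 vertices and tw(G) ≥ 3. Combining the bounds, tw(G) = 3.

Treewidth 3.
Bags: B1 = {b, d, f, i}  B2 = {c, d, f, i}  B3 = {b, f, g, i}  B4 = {b, g, h, i}  B5 = {c, d, i, k}  B6 = {c, d, e, i}  B7 = {d, f, i, j}  B8 = {a, b, d, i}
Tree: B1–B2, B1–B3, B3–B4, B2–B5, B5–B6, B1–B7, B1–B8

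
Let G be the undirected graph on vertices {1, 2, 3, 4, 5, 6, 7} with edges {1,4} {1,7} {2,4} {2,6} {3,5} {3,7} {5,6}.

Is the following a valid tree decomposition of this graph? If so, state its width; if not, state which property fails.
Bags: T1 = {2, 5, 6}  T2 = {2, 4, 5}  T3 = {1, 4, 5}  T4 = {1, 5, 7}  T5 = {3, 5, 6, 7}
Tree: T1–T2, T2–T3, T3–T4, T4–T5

No — bags containing vertex 6 are not connected in the tree.

A tree decomposition must satisfy three properties: every vertex lies in some bag; for every edge, both endpoints lie together in some bag; and for every vertex, the bags containing it form a connected subtree. Here bags containing vertex 6 are not connected in the tree, so the decomposition is invalid.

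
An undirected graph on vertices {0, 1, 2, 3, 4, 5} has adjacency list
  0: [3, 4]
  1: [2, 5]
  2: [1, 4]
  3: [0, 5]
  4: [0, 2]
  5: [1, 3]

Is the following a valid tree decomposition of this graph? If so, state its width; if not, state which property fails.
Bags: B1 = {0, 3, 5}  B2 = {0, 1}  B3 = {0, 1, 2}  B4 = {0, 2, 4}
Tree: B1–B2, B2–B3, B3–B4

A tree decomposition must satisfy three properties: every vertex lies in some bag; for every edge, both endpoints lie together in some bag; and for every vertex, the bags containing it form a connected subtree. Here edge (5,1) lies in no bag, so the decomposition is invalid.

No — edge (5,1) lies in no bag.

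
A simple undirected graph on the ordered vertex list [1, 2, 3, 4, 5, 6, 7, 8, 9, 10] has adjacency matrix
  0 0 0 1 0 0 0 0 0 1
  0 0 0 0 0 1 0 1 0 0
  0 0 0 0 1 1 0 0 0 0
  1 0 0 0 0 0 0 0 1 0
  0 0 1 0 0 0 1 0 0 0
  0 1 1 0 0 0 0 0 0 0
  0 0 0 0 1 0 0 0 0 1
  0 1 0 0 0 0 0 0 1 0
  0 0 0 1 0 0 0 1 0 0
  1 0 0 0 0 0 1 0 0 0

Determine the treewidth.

A width-2 tree decomposition is:
Bags: B1 = {1, 4, 9}  B2 = {1, 9, 10}  B3 = {7, 9, 10}  B4 = {5, 7, 9}  B5 = {3, 5, 9}  B6 = {3, 6, 9}  B7 = {2, 6, 9}  B8 = {2, 8, 9}
Tree: B1–B2, B2–B3, B3–B4, B4–B5, B5–B6, B6–B7, B7–B8
Every bag has size at most 3, so the width is 3 − 1 = 2 and tw(G) ≤ 2. Since 9–4–1–10–7–5–3–6–2–8–9 is a cycle in G, G is not acyclic. Forests are exactly the graphs of treewidth ≤ 1, so tw(G) ≥ 2. The upper and lower bounds meet at 2, so that is the treewidth.

2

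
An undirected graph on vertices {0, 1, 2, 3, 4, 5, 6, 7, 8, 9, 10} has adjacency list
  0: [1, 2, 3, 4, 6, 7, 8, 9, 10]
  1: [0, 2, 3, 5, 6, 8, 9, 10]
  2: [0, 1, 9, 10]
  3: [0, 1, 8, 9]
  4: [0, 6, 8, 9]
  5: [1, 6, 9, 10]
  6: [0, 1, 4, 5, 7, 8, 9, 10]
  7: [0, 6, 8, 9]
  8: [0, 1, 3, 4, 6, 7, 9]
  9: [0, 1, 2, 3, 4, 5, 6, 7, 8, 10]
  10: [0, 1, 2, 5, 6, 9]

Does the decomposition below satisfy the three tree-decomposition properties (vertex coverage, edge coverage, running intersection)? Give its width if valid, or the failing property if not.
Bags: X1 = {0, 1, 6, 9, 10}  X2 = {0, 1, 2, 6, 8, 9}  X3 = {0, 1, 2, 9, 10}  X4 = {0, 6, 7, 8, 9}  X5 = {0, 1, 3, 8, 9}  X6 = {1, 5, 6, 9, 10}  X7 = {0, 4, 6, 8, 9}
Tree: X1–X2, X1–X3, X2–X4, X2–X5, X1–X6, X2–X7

A tree decomposition must satisfy three properties: every vertex lies in some bag; for every edge, both endpoints lie together in some bag; and for every vertex, the bags containing it form a connected subtree. Here bags containing vertex 2 are not connected in the tree, so the decomposition is invalid.

No — bags containing vertex 2 are not connected in the tree.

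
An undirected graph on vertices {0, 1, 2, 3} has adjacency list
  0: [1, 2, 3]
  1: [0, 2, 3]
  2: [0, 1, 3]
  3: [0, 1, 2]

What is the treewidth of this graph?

A width-3 tree decomposition is:
Bags: B1 = {0, 1, 2, 3}
Tree: (single bag)
With just one bag of size 4, the width is 4 − 1 = 3, so tw(G) ≤ 3. On the other hand G contains the 4-clique {0, 1, 2, 3}. A clique must lie in a single bag of any decomposition, so no decomposition can have width below 3. Therefore the treewidth is 3.

3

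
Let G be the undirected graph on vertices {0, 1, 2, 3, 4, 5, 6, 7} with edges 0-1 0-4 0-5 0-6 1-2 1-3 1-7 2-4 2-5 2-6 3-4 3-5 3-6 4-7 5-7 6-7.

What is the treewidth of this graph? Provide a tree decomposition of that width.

Every bag has size at most 5, so the width is 5 − 1 = 4 and tw(G) ≤ 4. For the lower bound: the 5 vertex sets {2,4}, {1,7}, {3,5}, {0}, {6} are disjoint, each induces a connected subgraph, and every pair is joined by at least one edge of G. Contracting each set to a single vertex therefore yields K_{5} as a minor, and since treewidth is minor-monotone, tw(G) ≥ tw(K_{5}) = 4. Hence tw(G) = 4 exactly.

Treewidth 4.
One such decomposition:
Bags: B1 = {0, 2, 3, 4, 7}  B2 = {0, 1, 2, 3, 7}  B3 = {0, 2, 3, 5, 7}  B4 = {0, 2, 3, 6, 7}
Tree: B1–B2, B2–B3, B3–B4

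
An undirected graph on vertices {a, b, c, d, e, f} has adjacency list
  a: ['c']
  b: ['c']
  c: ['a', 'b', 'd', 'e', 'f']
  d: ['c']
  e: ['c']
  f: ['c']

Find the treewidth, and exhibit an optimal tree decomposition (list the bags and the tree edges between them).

Each bag holds 2 vertices, so the decomposition has width 1, which upper-bounds the treewidth. Any graph with an edge has treewidth ≥ 1, and G has the edge d–c. Therefore the treewidth is 1.

Treewidth 1.
One optimal decomposition is:
Bags: B1 = {c, d}  B2 = {a, c}  B3 = {c, f}  B4 = {b, c}  B5 = {c, e}
Tree: B1–B2, B2–B3, B3–B4, B4–B5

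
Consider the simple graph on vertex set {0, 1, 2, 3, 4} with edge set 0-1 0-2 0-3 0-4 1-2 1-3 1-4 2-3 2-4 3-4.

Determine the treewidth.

A width-4 tree decomposition is:
Bags: B1 = {0, 1, 2, 3, 4}
Tree: (single bag)
With just one bag of size 5, the width is 5 − 1 = 4, so tw(G) ≤ 4. On the other hand G contains the 5-clique {0, 1, 2, 3, 4}. A clique must lie in a single bag of any decomposition, so no decomposition can have width below 4. Therefore the treewidth is 4.

4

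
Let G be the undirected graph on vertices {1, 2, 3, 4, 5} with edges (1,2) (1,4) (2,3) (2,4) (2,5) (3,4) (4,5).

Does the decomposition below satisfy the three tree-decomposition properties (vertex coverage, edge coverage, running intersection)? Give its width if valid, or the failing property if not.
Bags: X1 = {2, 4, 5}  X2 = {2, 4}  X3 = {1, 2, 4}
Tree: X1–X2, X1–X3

No — vertex 3 appears in no bag.

A tree decomposition must satisfy three properties: every vertex lies in some bag; for every edge, both endpoints lie together in some bag; and for every vertex, the bags containing it form a connected subtree. Here vertex 3 appears in no bag, so the decomposition is invalid.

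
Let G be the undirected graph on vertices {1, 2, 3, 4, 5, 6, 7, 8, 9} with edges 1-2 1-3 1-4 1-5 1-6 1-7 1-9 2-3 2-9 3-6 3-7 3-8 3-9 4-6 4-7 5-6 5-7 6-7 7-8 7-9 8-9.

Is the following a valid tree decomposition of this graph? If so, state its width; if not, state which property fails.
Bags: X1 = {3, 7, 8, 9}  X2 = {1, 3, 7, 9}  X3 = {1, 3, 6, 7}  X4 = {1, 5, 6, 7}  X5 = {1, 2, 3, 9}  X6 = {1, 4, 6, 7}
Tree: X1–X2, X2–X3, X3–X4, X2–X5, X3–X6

Checking the three conditions: (i) the bags cover all of {1, 2, 3, 4, 5, 6, 7, 8, 9}; (ii) for each edge, some bag contains both endpoints; (iii) the bags containing any fixed vertex form a subtree. All hold, so the decomposition is valid with width 4 − 1 = 3.

Yes; width 3.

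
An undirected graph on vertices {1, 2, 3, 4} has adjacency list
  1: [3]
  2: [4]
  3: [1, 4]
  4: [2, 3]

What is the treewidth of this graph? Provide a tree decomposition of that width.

The largest bag has 2 vertices, giving width 1; this decomposition certifies tw(G) ≤ 1. Since G has at least one edge (e.g. 1–3), it is not an edgeless graph, so tw(G) ≥ 1. The upper and lower bounds meet at 1, so that is the treewidth.

Treewidth 1.
One such decomposition:
Bags: B1 = {1, 3}  B2 = {3, 4}  B3 = {2, 4}
Tree: B1–B2, B2–B3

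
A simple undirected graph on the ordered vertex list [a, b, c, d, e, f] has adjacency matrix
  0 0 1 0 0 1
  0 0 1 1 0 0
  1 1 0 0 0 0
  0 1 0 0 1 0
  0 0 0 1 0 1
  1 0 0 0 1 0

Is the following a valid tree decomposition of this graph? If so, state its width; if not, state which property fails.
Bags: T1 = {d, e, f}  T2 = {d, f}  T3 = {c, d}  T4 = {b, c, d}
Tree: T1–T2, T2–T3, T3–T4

A tree decomposition must satisfy three properties: every vertex lies in some bag; for every edge, both endpoints lie together in some bag; and for every vertex, the bags containing it form a connected subtree. Here vertex a appears in no bag, so the decomposition is invalid.

No — vertex a appears in no bag.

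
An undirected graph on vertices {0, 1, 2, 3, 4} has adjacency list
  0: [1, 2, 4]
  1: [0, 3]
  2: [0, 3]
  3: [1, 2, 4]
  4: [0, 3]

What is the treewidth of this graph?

A width-2 tree decomposition is:
Bags: B1 = {0, 1, 3}  B2 = {0, 3, 4}  B3 = {0, 2, 3}
Tree: B1–B2, B2–B3
Each bag holds 3 vertices, so the decomposition has width 2, which upper-bounds the treewidth. Since 0–1–3–4–0 is a cycle in G, G is not acyclic. Forests are exactly the graphs of treewidth ≤ 1, so tw(G) ≥ 2. Combining the bounds, tw(G) = 2.

2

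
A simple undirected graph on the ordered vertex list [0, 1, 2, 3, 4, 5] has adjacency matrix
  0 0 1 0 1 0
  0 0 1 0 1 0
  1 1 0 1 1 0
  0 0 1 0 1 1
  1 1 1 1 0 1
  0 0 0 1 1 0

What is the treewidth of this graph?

2

A width-2 tree decomposition is:
Bags: B1 = {2, 3, 4}  B2 = {3, 4, 5}  B3 = {1, 2, 4}  B4 = {0, 2, 4}
Tree: B1–B2, B1–B3, B3–B4
Each bag holds 3 vertices, so the decomposition has width 2, which upper-bounds the treewidth. For the lower bound, the 3 vertices {0, 2, 4} are pairwise adjacent, and any tree decomposition puts a clique entirely inside one bag — forcing width ≥ 2. Combining the bounds, tw(G) = 2.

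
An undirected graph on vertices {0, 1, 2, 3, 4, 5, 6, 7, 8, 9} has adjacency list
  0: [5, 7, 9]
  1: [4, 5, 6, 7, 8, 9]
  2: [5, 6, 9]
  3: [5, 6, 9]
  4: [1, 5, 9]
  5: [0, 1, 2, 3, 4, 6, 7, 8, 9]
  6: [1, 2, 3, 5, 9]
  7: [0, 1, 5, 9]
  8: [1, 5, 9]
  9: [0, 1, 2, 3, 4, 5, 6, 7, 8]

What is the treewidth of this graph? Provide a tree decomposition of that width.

Each bag holds 4 vertices, so the decomposition has width 3, which upper-bounds the treewidth. For the lower bound, the 4 vertices {0, 5, 7, 9} are pairwise adjacent, and any tree decomposition puts a clique entirely inside one bag — forcing width ≥ 3. The upper and lower bounds meet at 3, so that is the treewidth.

Treewidth 3.
One optimal decomposition is:
Bags: B1 = {1, 5, 6, 9}  B2 = {2, 5, 6, 9}  B3 = {1, 4, 5, 9}  B4 = {1, 5, 8, 9}  B5 = {3, 5, 6, 9}  B6 = {1, 5, 7, 9}  B7 = {0, 5, 7, 9}
Tree: B1–B2, B1–B3, B3–B4, B2–B5, B1–B6, B6–B7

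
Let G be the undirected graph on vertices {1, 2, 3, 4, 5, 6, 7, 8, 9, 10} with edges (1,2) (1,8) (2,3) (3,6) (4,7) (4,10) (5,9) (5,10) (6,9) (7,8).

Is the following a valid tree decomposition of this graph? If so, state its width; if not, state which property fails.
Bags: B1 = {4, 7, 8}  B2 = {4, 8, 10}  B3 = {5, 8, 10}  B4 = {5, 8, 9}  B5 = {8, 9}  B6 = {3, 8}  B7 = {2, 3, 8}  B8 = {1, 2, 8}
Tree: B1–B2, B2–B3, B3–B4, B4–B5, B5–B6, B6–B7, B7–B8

A tree decomposition must satisfy three properties: every vertex lies in some bag; for every edge, both endpoints lie together in some bag; and for every vertex, the bags containing it form a connected subtree. Here vertex 6 appears in no bag, so the decomposition is invalid.

No — vertex 6 appears in no bag.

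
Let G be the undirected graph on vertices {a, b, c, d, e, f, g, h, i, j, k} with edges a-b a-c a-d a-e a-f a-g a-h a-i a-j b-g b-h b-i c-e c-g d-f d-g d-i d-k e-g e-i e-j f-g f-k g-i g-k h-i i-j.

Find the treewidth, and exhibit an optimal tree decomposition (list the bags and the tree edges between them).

Every bag has size at most 4, so the width is 4 − 1 = 3 and tw(G) ≤ 3. Conversely, {a, c, e, g} is a clique of size 4, and the vertices of any clique must share a bag in every tree decomposition; so some bag has ≥ 4 vertices and tw(G) ≥ 3. Combining the bounds, tw(G) = 3.

Treewidth 3.
One optimal decomposition is:
Bags: B1 = {d, f, g, k}  B2 = {a, d, f, g}  B3 = {a, d, g, i}  B4 = {a, e, g, i}  B5 = {a, b, g, i}  B6 = {a, c, e, g}  B7 = {a, b, h, i}  B8 = {a, e, i, j}
Tree: B1–B2, B2–B3, B3–B4, B4–B5, B4–B6, B5–B7, B4–B8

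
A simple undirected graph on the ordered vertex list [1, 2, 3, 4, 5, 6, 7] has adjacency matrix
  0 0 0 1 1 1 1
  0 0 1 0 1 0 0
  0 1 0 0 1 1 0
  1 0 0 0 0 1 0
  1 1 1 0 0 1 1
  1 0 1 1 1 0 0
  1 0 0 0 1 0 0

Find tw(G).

2

A width-2 tree decomposition is:
Bags: B1 = {3, 5, 6}  B2 = {2, 3, 5}  B3 = {1, 5, 6}  B4 = {1, 5, 7}  B5 = {1, 4, 6}
Tree: B1–B2, B1–B3, B3–B4, B3–B5
The largest bag has 3 vertices, giving width 2; this decomposition certifies tw(G) ≤ 2. For the lower bound, the 3 vertices {1, 4, 6} are pairwise adjacent, and any tree decomposition puts a clique entirely inside one bag — forcing width ≥ 2. Hence tw(G) = 2 exactly.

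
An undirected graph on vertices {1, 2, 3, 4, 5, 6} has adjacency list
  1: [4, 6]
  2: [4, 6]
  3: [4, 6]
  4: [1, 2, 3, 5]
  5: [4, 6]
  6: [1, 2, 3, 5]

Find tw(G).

A width-2 tree decomposition is:
Bags: B1 = {4, 5, 6}  B2 = {3, 4, 6}  B3 = {1, 4, 6}  B4 = {2, 4, 6}
Tree: B1–B2, B2–B3, B3–B4
Every bag has size at most 3, so the width is 3 − 1 = 2 and tw(G) ≤ 2. The edges 5–6–3–4–5 form a cycle, so G is not a tree and its treewidth is at least 2. The upper and lower bounds meet at 2, so that is the treewidth.

2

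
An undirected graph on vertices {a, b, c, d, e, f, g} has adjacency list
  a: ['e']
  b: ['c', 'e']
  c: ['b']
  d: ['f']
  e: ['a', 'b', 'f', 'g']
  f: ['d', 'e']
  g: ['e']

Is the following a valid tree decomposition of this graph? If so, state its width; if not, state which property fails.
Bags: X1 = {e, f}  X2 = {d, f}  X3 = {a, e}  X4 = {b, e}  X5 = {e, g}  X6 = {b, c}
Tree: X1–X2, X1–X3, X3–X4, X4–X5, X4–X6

Vertex coverage: the bags together contain {a, b, c, d, e, f, g}, the full vertex set. Edge coverage: each edge of G has both endpoints in at least one bag. Running intersection: for every vertex, the bags containing it form a connected subtree. All three properties hold, so this is a valid tree decomposition of width max|bag| − 1 = 1, and hence tw(G) ≤ 1.

Yes; width 1.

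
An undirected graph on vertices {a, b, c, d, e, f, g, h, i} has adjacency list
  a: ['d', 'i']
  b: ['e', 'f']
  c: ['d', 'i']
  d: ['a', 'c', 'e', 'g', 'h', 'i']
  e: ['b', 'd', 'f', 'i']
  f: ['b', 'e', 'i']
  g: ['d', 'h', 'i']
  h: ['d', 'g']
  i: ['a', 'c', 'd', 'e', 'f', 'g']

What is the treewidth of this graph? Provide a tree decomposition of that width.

Treewidth 2.
One such decomposition:
Bags: B1 = {e, f, i}  B2 = {b, e, f}  B3 = {d, e, i}  B4 = {a, d, i}  B5 = {d, g, i}  B6 = {c, d, i}  B7 = {d, g, h}
Tree: B1–B2, B1–B3, B3–B4, B3–B5, B5–B6, B5–B7

Every bag has size at most 3, so the width is 3 − 1 = 2 and tw(G) ≤ 2. On the other hand G contains the 3-clique {d, g, h}. A clique must lie in a single bag of any decomposition, so no decomposition can have width below 2. The upper and lower bounds meet at 2, so that is the treewidth.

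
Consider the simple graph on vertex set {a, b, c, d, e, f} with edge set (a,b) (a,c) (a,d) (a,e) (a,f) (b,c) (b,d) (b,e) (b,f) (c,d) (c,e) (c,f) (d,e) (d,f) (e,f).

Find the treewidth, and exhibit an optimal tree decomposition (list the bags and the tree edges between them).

Treewidth 5.
One such decomposition:
Bags: B1 = {a, b, c, d, e, f}
Tree: (single bag)

With just one bag of size 6, the width is 6 − 1 = 5, so tw(G) ≤ 5. On the other hand G contains the 6-clique {a, b, c, d, e, f}. A clique must lie in a single bag of any decomposition, so no decomposition can have width below 5. Hence tw(G) = 5 exactly.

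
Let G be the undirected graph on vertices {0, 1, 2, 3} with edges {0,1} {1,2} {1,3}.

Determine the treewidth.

A width-1 tree decomposition is:
Bags: B1 = {1, 2}  B2 = {0, 1}  B3 = {1, 3}
Tree: B1–B2, B1–B3
Every bag has size at most 2, so the width is 2 − 1 = 1 and tw(G) ≤ 1. Any graph with an edge has treewidth ≥ 1, and G has the edge 1–2. The upper and lower bounds meet at 1, so that is the treewidth.

1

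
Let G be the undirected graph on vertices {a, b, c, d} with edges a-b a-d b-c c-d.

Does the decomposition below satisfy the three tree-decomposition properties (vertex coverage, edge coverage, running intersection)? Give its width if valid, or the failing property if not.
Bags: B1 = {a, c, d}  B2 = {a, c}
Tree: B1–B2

No — vertex b appears in no bag.

A tree decomposition must satisfy three properties: every vertex lies in some bag; for every edge, both endpoints lie together in some bag; and for every vertex, the bags containing it form a connected subtree. Here vertex b appears in no bag, so the decomposition is invalid.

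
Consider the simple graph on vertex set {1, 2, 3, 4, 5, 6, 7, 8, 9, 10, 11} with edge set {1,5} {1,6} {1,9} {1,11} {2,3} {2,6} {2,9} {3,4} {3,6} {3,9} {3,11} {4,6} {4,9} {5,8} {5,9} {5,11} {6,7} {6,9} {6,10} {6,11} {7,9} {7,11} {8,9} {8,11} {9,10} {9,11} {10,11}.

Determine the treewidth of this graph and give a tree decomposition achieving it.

Each bag holds 4 vertices, so the decomposition has width 3, which upper-bounds the treewidth. Conversely, {5, 8, 9, 11} is a clique of size 4, and the vertices of any clique must share a bag in every tree decomposition; so some bag has ≥ 4 vertices and tw(G) ≥ 3. Therefore the treewidth is 3.

Treewidth 3.
Bags: B1 = {3, 6, 9, 11}  B2 = {2, 3, 6, 9}  B3 = {1, 6, 9, 11}  B4 = {3, 4, 6, 9}  B5 = {6, 9, 10, 11}  B6 = {1, 5, 9, 11}  B7 = {6, 7, 9, 11}  B8 = {5, 8, 9, 11}
Tree: B1–B2, B1–B3, B1–B4, B1–B5, B3–B6, B1–B7, B6–B8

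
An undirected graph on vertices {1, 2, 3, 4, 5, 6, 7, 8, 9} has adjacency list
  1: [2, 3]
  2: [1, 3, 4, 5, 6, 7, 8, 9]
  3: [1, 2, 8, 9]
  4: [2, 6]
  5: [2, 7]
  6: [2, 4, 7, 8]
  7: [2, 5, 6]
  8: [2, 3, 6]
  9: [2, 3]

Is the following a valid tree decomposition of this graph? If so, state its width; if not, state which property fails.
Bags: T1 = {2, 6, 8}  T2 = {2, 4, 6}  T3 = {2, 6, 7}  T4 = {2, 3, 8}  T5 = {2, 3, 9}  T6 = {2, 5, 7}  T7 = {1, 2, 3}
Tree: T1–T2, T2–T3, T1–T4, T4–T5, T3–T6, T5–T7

Checking the three conditions: (i) the bags cover all of {1, 2, 3, 4, 5, 6, 7, 8, 9}; (ii) for each edge, some bag contains both endpoints; (iii) the bags containing any fixed vertex form a subtree. All hold, so the decomposition is valid with width 3 − 1 = 2.

Yes; width 2.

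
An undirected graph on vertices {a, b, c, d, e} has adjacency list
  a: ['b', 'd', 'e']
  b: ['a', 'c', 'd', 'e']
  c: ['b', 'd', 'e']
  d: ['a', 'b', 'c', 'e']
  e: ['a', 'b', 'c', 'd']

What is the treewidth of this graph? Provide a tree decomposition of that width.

The largest bag has 4 vertices, giving width 3; this decomposition certifies tw(G) ≤ 3. On the other hand G contains the 4-clique {b, c, d, e}. A clique must lie in a single bag of any decomposition, so no decomposition can have width below 3. Therefore the treewidth is 3.

Treewidth 3.
One such decomposition:
Bags: B1 = {b, c, d, e}  B2 = {a, b, d, e}
Tree: B1–B2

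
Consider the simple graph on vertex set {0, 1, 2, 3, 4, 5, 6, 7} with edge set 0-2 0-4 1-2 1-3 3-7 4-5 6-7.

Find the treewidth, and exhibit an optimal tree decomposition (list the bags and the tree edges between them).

Treewidth 1.
One such decomposition:
Bags: B1 = {6, 7}  B2 = {3, 7}  B3 = {1, 3}  B4 = {1, 2}  B5 = {0, 2}  B6 = {0, 4}  B7 = {4, 5}
Tree: B1–B2, B2–B3, B3–B4, B4–B5, B5–B6, B6–B7

Every bag has size at most 2, so the width is 2 − 1 = 1 and tw(G) ≤ 1. Any graph with an edge has treewidth ≥ 1, and G has the edge 6–7. The upper and lower bounds meet at 1, so that is the treewidth.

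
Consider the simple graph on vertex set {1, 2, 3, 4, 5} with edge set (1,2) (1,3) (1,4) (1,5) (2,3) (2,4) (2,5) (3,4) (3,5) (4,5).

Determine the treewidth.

A width-4 tree decomposition is:
Bags: B1 = {1, 2, 3, 4, 5}
Tree: (single bag)
With just one bag of size 5, the width is 5 − 1 = 4, so tw(G) ≤ 4. On the other hand G contains the 5-clique {1, 2, 3, 4, 5}. A clique must lie in a single bag of any decomposition, so no decomposition can have width below 4. Therefore the treewidth is 4.

4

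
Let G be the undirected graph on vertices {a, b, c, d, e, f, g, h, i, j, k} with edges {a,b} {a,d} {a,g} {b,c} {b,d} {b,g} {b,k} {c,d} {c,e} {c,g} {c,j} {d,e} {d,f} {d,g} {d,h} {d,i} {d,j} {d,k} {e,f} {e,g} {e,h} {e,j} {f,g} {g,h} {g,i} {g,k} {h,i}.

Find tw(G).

3

A width-3 tree decomposition is:
Bags: B1 = {b, c, d, g}  B2 = {c, d, e, g}  B3 = {d, e, g, h}  B4 = {c, d, e, j}  B5 = {a, b, d, g}  B6 = {d, g, h, i}  B7 = {b, d, g, k}  B8 = {d, e, f, g}
Tree: B1–B2, B2–B3, B2–B4, B1–B5, B3–B6, B5–B7, B3–B8
The largest bag has 4 vertices, giving width 3; this decomposition certifies tw(G) ≤ 3. On the other hand G contains the 4-clique {d, e, f, g}. A clique must lie in a single bag of any decomposition, so no decomposition can have width below 3. The upper and lower bounds meet at 3, so that is the treewidth.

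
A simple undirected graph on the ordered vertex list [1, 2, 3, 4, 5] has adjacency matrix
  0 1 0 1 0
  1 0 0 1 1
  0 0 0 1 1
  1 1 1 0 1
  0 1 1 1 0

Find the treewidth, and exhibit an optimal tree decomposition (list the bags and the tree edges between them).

Treewidth 2.
One such decomposition:
Bags: B1 = {2, 4, 5}  B2 = {3, 4, 5}  B3 = {1, 2, 4}
Tree: B1–B2, B1–B3

The largest bag has 3 vertices, giving width 2; this decomposition certifies tw(G) ≤ 2. For the lower bound, the 3 vertices {1, 2, 4} are pairwise adjacent, and any tree decomposition puts a clique entirely inside one bag — forcing width ≥ 2. Therefore the treewidth is 2.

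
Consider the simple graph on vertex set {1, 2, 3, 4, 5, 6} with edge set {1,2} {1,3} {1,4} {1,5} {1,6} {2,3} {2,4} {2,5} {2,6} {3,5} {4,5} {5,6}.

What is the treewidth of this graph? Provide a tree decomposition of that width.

Every bag has size at most 4, so the width is 4 − 1 = 3 and tw(G) ≤ 3. For the lower bound, the 4 vertices {1, 2, 3, 5} are pairwise adjacent, and any tree decomposition puts a clique entirely inside one bag — forcing width ≥ 3. The upper and lower bounds meet at 3, so that is the treewidth.

Treewidth 3.
One optimal decomposition is:
Bags: B1 = {1, 2, 5, 6}  B2 = {1, 2, 4, 5}  B3 = {1, 2, 3, 5}
Tree: B1–B2, B1–B3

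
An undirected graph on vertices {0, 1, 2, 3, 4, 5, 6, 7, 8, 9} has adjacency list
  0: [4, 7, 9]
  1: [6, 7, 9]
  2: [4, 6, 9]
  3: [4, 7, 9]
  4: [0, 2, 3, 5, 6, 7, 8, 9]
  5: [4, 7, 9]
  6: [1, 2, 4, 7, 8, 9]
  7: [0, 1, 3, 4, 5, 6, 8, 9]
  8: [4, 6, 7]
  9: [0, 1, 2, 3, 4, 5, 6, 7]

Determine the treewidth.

A width-3 tree decomposition is:
Bags: B1 = {4, 5, 7, 9}  B2 = {4, 6, 7, 9}  B3 = {2, 4, 6, 9}  B4 = {0, 4, 7, 9}  B5 = {4, 6, 7, 8}  B6 = {3, 4, 7, 9}  B7 = {1, 6, 7, 9}
Tree: B1–B2, B2–B3, B2–B4, B2–B5, B4–B6, B2–B7
The largest bag has 4 vertices, giving width 3; this decomposition certifies tw(G) ≤ 3. On the other hand G contains the 4-clique {1, 6, 7, 9}. A clique must lie in a single bag of any decomposition, so no decomposition can have width below 3. Therefore the treewidth is 3.

3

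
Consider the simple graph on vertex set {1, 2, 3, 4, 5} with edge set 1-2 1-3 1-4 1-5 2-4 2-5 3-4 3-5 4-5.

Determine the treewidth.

3

A width-3 tree decomposition is:
Bags: B1 = {1, 3, 4, 5}  B2 = {1, 2, 4, 5}
Tree: B1–B2
Every bag has size at most 4, so the width is 4 − 1 = 3 and tw(G) ≤ 3. Conversely, {1, 2, 4, 5} is a clique of size 4, and the vertices of any clique must share a bag in every tree decomposition; so some bag has ≥ 4 vertices and tw(G) ≥ 3. Combining the bounds, tw(G) = 3.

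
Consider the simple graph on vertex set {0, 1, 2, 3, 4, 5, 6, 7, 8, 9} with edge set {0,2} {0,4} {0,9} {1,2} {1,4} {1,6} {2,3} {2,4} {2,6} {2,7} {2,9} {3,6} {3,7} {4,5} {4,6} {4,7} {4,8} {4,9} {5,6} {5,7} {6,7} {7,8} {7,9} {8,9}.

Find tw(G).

A width-3 tree decomposition is:
Bags: B1 = {2, 4, 6, 7}  B2 = {2, 3, 6, 7}  B3 = {1, 2, 4, 6}  B4 = {2, 4, 7, 9}  B5 = {0, 2, 4, 9}  B6 = {4, 5, 6, 7}  B7 = {4, 7, 8, 9}
Tree: B1–B2, B1–B3, B1–B4, B4–B5, B1–B6, B4–B7
Every bag has size at most 4, so the width is 4 − 1 = 3 and tw(G) ≤ 3. Conversely, {2, 3, 6, 7} is a clique of size 4, and the vertices of any clique must share a bag in every tree decomposition; so some bag has ≥ 4 vertices and tw(G) ≥ 3. Hence tw(G) = 3 exactly.

3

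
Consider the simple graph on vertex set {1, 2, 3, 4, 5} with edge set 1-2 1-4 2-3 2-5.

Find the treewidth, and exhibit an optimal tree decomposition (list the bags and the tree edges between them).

Treewidth 1.
One such decomposition:
Bags: B1 = {2, 3}  B2 = {1, 2}  B3 = {1, 4}  B4 = {2, 5}
Tree: B1–B2, B2–B3, B1–B4

Every bag has size at most 2, so the width is 2 − 1 = 1 and tw(G) ≤ 1. Since G has at least one edge (e.g. 3–2), it is not an edgeless graph, so tw(G) ≥ 1. Combining the bounds, tw(G) = 1.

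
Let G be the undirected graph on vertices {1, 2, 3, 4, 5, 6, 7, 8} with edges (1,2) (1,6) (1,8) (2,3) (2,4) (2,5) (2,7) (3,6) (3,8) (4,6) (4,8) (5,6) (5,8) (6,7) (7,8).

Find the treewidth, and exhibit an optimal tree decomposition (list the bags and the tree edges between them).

Each bag holds 4 vertices, so the decomposition has width 3, which upper-bounds the treewidth. For the lower bound: the 4 vertex sets {6,7}, {5,8}, {2}, {1} are disjoint, each induces a connected subgraph, and every pair is joined by at least one edge of G. Contracting each set to a single vertex therefore yields K_{4} as a minor, and since treewidth is minor-monotone, tw(G) ≥ tw(K_{4}) = 3. Therefore the treewidth is 3.

Treewidth 3.
One such decomposition:
Bags: B1 = {2, 6, 7, 8}  B2 = {2, 5, 6, 8}  B3 = {1, 2, 6, 8}  B4 = {2, 4, 6, 8}  B5 = {2, 3, 6, 8}
Tree: B1–B2, B2–B3, B3–B4, B4–B5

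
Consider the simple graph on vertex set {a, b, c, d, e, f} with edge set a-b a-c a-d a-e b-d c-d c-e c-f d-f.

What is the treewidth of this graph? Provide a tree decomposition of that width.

Each bag holds 3 vertices, so the decomposition has width 2, which upper-bounds the treewidth. On the other hand G contains the 3-clique {c, d, f}. A clique must lie in a single bag of any decomposition, so no decomposition can have width below 2. Hence tw(G) = 2 exactly.

Treewidth 2.
One optimal decomposition is:
Bags: B1 = {a, c, d}  B2 = {a, c, e}  B3 = {a, b, d}  B4 = {c, d, f}
Tree: B1–B2, B1–B3, B1–B4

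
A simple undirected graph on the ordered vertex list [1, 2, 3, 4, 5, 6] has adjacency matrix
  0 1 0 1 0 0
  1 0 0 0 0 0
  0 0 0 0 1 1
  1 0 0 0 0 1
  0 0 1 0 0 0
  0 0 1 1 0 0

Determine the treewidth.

A width-1 tree decomposition is:
Bags: B1 = {1, 2}  B2 = {1, 4}  B3 = {4, 6}  B4 = {3, 6}  B5 = {3, 5}
Tree: B1–B2, B2–B3, B3–B4, B4–B5
The largest bag has 2 vertices, giving width 1; this decomposition certifies tw(G) ≤ 1. Since G has at least one edge (e.g. 2–1), it is not an edgeless graph, so tw(G) ≥ 1. Hence tw(G) = 1 exactly.

1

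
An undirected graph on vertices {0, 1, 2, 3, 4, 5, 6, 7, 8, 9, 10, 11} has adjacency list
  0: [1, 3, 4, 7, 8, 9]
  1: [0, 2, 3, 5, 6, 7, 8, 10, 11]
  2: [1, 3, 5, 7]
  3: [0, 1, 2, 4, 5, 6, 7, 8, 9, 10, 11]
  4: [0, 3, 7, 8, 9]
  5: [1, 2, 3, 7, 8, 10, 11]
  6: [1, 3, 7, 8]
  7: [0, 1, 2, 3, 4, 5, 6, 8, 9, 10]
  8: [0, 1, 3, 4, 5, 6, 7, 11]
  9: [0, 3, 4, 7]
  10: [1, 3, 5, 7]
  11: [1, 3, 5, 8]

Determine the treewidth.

A width-4 tree decomposition is:
Bags: B1 = {0, 3, 4, 7, 8}  B2 = {0, 1, 3, 7, 8}  B3 = {1, 3, 6, 7, 8}  B4 = {1, 3, 5, 7, 8}  B5 = {1, 3, 5, 7, 10}  B6 = {0, 3, 4, 7, 9}  B7 = {1, 3, 5, 8, 11}  B8 = {1, 2, 3, 5, 7}
Tree: B1–B2, B2–B3, B2–B4, B4–B5, B1–B6, B4–B7, B5–B8
Every bag has size at most 5, so the width is 5 − 1 = 4 and tw(G) ≤ 4. On the other hand G contains the 5-clique {1, 3, 5, 8, 11}. A clique must lie in a single bag of any decomposition, so no decomposition can have width below 4. The upper and lower bounds meet at 4, so that is the treewidth.

4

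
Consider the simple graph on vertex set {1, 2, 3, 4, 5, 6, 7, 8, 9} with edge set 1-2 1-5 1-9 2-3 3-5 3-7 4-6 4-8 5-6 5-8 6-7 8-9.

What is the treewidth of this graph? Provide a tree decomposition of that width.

Treewidth 3.
One optimal decomposition is:
Bags: B1 = {1, 2, 3, 9}  B2 = {1, 3, 5, 9}  B3 = {3, 5, 8, 9}  B4 = {3, 5, 7, 8}  B5 = {5, 6, 7, 8}  B6 = {4, 6, 7, 8}
Tree: B1–B2, B2–B3, B3–B4, B4–B5, B5–B6

The largest bag has 4 vertices, giving width 3; this decomposition certifies tw(G) ≤ 3. For the lower bound: the 4 vertex sets {1,2,9}, {3}, {5}, {4,6,7,8} are disjoint, each induces a connected subgraph, and every pair is joined by at least one edge of G. Contracting each set to a single vertex therefore yields K_{4} as a minor, and since treewidth is minor-monotone, tw(G) ≥ tw(K_{4}) = 3. The upper and lower bounds meet at 3, so that is the treewidth.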